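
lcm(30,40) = 120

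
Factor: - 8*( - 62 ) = 2^4* 31^1 = 496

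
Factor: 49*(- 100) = - 4900 = -  2^2*5^2*7^2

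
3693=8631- 4938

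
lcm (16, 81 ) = 1296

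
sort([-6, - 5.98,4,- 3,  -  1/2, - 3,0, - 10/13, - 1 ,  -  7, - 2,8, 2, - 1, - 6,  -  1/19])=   [ - 7, -6,  -  6,-5.98,  -  3,  -  3, - 2,-1,-1,- 10/13,  -  1/2 , - 1/19,0,2,4,8]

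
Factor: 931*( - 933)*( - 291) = 3^2* 7^2 *19^1* 97^1*311^1=252769293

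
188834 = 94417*2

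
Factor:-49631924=-2^2 *12407981^1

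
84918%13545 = 3648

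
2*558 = 1116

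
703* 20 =14060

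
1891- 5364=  - 3473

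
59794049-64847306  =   - 5053257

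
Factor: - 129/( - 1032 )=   1/8 = 2^ ( - 3 )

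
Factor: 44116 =2^2*41^1*269^1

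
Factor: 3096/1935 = 8/5 = 2^3 * 5^( - 1 ) 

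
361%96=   73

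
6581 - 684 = 5897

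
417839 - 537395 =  - 119556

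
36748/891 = 36748/891 = 41.24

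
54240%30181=24059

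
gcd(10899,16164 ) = 9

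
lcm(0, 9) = 0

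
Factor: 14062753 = 14062753^1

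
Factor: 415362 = 2^1*3^1*37^1*1871^1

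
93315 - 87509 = 5806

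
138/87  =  46/29 = 1.59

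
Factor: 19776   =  2^6*3^1*103^1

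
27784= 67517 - 39733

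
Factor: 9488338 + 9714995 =19203333 = 3^1 * 37^1*113^1*1531^1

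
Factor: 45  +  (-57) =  - 2^2  *3^1  =  - 12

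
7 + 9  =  16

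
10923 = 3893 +7030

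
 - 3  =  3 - 6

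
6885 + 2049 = 8934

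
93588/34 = 46794/17=2752.59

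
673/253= 2 + 167/253 = 2.66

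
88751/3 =88751/3 = 29583.67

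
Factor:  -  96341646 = -2^1 * 3^1 * 16056941^1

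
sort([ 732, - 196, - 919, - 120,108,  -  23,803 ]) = [-919, - 196, - 120, - 23, 108,732,803]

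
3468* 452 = 1567536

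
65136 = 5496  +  59640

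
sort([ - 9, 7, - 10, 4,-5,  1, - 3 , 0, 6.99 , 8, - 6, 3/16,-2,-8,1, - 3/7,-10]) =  [- 10,- 10, - 9,-8, - 6, - 5 ,-3,  -  2, - 3/7 , 0, 3/16, 1, 1 , 4, 6.99, 7 , 8]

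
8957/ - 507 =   -  18+1/3 = -17.67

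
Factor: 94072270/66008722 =47036135/33004361= 5^1 * 13^( - 1) * 17^ ( - 1 )*149341^( - 1)*9407227^1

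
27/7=27/7 = 3.86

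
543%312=231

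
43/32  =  1 + 11/32  =  1.34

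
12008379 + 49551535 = 61559914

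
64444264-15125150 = 49319114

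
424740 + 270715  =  695455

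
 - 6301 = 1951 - 8252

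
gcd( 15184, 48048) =208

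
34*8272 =281248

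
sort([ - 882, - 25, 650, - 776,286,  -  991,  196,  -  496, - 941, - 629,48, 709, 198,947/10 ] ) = [  -  991, - 941, - 882, - 776, - 629,-496 , - 25,48, 947/10, 196, 198, 286, 650,709 ] 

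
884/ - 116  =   - 8+ 11/29 = - 7.62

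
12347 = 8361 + 3986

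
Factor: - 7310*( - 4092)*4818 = 144118521360 = 2^4*3^2 *5^1 * 11^2*17^1*31^1*43^1*73^1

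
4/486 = 2/243 = 0.01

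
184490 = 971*190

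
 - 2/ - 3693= 2/3693=0.00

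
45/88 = 45/88 = 0.51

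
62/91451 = 62/91451=0.00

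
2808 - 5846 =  - 3038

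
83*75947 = 6303601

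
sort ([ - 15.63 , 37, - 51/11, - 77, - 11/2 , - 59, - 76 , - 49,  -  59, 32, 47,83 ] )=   [ - 77, - 76, - 59, - 59,- 49,- 15.63,- 11/2, - 51/11,32, 37, 47,83]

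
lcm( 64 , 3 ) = 192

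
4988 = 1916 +3072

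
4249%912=601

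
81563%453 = 23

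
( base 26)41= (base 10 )105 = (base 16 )69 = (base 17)63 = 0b1101001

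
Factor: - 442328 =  - 2^3*55291^1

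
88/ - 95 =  - 1 + 7/95 = - 0.93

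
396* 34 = 13464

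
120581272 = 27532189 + 93049083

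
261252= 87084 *3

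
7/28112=1/4016 = 0.00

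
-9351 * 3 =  - 28053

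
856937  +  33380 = 890317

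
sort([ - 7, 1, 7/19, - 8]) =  [-8, - 7, 7/19 , 1 ]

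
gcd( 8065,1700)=5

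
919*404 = 371276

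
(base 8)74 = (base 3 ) 2020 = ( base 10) 60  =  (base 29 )22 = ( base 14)44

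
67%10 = 7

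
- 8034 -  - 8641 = 607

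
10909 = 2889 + 8020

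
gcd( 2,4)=2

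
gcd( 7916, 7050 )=2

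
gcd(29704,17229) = 1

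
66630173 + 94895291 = 161525464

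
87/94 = 87/94 = 0.93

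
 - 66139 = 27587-93726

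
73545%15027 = 13437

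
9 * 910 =8190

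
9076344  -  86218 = 8990126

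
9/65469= 3/21823  =  0.00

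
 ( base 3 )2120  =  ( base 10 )69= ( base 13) 54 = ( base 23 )30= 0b1000101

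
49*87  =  4263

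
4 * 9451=37804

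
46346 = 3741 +42605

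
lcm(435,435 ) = 435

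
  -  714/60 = - 119/10 = - 11.90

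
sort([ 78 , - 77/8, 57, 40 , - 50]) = [-50, - 77/8,40, 57,78 ] 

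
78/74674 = 39/37337  =  0.00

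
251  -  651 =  - 400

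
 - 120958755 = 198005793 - 318964548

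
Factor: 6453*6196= 2^2*3^3*239^1*1549^1 = 39982788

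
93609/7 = 13372 + 5/7 = 13372.71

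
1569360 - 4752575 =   -  3183215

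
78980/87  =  907 + 71/87= 907.82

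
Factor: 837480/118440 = 3^ (- 1 )*47^(-1 )*997^1 = 997/141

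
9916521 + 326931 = 10243452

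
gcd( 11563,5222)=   373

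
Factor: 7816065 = 3^1*5^1 * 37^1*14083^1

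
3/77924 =3/77924 = 0.00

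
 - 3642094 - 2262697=  -  5904791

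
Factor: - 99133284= - 2^2*3^1*8261107^1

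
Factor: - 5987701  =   - 5987701^1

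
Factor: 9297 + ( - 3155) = 2^1*37^1*83^1 =6142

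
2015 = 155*13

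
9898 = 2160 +7738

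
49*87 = 4263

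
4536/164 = 27 + 27/41 = 27.66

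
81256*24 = 1950144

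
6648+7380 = 14028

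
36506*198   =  7228188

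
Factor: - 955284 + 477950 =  - 2^1*11^1*13^1*1669^1  =  -  477334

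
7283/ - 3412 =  - 3 + 2953/3412 = -2.13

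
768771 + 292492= 1061263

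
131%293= 131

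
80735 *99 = 7992765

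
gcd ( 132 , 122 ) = 2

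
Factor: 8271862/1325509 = 2^1*1999^1*2069^1*1325509^ (  -  1)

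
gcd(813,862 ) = 1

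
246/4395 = 82/1465 = 0.06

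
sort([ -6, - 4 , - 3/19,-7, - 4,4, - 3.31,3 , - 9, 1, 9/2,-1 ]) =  [-9,-7,  -  6, - 4, -4,-3.31, - 1, - 3/19,1 , 3, 4, 9/2 ]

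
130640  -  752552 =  - 621912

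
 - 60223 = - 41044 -19179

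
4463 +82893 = 87356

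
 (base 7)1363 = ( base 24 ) m7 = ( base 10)535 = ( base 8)1027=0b1000010111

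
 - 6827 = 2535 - 9362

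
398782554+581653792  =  980436346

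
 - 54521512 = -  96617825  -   - 42096313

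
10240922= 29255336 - 19014414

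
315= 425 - 110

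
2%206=2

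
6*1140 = 6840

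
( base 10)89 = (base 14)65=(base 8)131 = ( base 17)54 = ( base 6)225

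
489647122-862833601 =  - 373186479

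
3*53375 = 160125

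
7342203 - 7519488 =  - 177285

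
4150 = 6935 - 2785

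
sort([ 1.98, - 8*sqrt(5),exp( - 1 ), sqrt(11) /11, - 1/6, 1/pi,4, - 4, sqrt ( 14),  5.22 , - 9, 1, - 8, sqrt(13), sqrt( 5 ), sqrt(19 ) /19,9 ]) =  [-8*sqrt ( 5 ) , - 9, - 8, - 4, - 1/6  ,  sqrt (19)/19,  sqrt(11 )/11, 1/pi, exp (  -  1), 1, 1.98,sqrt(5), sqrt( 13), sqrt( 14), 4, 5.22,9]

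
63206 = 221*286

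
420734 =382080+38654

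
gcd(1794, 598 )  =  598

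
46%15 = 1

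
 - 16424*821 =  - 13484104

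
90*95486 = 8593740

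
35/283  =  35/283 = 0.12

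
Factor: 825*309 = 254925 = 3^2 * 5^2*11^1*103^1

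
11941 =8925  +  3016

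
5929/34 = 174 + 13/34 =174.38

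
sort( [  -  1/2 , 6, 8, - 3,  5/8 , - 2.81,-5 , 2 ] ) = [ - 5, - 3, - 2.81, - 1/2, 5/8, 2, 6,8 ]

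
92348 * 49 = 4525052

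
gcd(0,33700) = 33700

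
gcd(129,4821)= 3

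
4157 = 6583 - 2426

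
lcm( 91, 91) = 91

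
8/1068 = 2/267 =0.01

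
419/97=4 + 31/97 = 4.32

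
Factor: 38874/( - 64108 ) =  - 2^( - 1)*3^1*19^1*47^(-1 ) = - 57/94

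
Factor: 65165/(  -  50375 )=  - 5^( - 2 )* 13^( - 1 )*31^( - 1 )* 13033^1= - 13033/10075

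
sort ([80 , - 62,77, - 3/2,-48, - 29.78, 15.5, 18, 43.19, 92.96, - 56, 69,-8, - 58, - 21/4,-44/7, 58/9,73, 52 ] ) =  [  -  62, - 58, - 56, - 48, - 29.78, - 8, - 44/7,-21/4, - 3/2, 58/9, 15.5,18, 43.19,52,69, 73, 77, 80,92.96] 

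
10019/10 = 1001 + 9/10 = 1001.90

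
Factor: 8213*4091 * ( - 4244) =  - 2^2 * 43^1*191^1 * 1061^1*4091^1=- 142595781452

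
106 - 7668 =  - 7562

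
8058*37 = 298146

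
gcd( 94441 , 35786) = 1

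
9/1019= 9/1019  =  0.01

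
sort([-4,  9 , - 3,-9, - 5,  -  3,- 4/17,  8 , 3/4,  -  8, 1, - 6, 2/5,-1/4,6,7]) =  [- 9, - 8, - 6, - 5, - 4,-3, - 3, - 1/4, - 4/17,2/5,3/4,1,  6, 7, 8,9 ]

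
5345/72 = 5345/72 = 74.24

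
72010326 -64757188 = 7253138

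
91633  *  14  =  1282862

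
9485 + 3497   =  12982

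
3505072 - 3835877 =-330805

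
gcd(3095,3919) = 1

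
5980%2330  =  1320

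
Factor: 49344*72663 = 3585483072  =  2^6*3^2*53^1 * 257^1*457^1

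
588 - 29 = 559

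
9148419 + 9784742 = 18933161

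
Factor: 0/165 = 0 =0^1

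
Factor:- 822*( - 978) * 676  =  2^4 * 3^2 * 13^2 * 137^1 * 163^1 = 543447216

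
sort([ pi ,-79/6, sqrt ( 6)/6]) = [-79/6,  sqrt( 6) /6,pi] 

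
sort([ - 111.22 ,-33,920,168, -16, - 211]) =[ - 211,-111.22, - 33, - 16,168,920]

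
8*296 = 2368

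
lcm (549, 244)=2196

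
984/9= 109 + 1/3 =109.33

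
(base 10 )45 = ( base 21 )23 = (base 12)39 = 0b101101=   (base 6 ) 113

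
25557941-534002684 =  - 508444743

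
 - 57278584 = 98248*(- 583)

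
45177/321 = 140 +79/107 = 140.74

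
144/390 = 24/65 = 0.37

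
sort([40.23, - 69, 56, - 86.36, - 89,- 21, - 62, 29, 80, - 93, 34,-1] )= [ - 93, - 89,-86.36, - 69,-62, - 21, - 1, 29, 34, 40.23, 56 , 80]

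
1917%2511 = 1917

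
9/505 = 9/505 =0.02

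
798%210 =168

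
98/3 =32 +2/3 = 32.67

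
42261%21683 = 20578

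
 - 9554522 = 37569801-47124323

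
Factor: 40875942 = 2^1*3^1 * 113^1 * 60289^1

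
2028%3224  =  2028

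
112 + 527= 639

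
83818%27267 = 2017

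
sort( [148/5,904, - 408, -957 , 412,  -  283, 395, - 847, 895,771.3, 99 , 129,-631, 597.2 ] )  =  [  -  957, - 847, - 631 ,-408,  -  283 , 148/5,  99,129, 395,412 , 597.2, 771.3 , 895,904 ]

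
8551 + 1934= 10485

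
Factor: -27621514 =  - 2^1*29^1* 476233^1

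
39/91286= 3/7022 = 0.00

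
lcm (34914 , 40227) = 1850442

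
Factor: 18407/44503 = 79/191 = 79^1*191^( - 1)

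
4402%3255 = 1147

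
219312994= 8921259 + 210391735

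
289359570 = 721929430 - 432569860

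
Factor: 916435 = 5^1*13^1*23^1*613^1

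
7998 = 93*86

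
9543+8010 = 17553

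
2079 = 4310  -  2231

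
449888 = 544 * 827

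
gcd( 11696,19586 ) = 2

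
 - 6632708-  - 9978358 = 3345650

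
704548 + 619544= 1324092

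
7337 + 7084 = 14421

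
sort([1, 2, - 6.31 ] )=[ - 6.31, 1,2]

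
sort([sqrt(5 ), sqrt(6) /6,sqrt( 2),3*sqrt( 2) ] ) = [ sqrt (6) /6,sqrt( 2 ),  sqrt(5), 3*sqrt( 2)]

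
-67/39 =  - 2 + 11/39 = - 1.72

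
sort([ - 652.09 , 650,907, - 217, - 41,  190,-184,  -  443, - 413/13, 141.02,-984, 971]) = [ -984, - 652.09, -443, - 217,-184,  -  41, - 413/13, 141.02, 190,650, 907,971 ]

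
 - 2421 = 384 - 2805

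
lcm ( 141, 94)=282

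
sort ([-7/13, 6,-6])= [-6, - 7/13,6] 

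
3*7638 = 22914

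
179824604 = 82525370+97299234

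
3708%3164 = 544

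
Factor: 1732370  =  2^1* 5^1*191^1*907^1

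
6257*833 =5212081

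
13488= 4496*3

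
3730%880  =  210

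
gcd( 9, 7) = 1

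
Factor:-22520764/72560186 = -11260382/36280093 = - 2^1*7^1*223^(- 1)*162691^( - 1)*804313^1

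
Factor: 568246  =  2^1 * 7^1*37^1*1097^1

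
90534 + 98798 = 189332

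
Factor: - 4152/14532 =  - 2/7 = -  2^1*7^( - 1) 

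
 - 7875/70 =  - 113+1/2 = -112.50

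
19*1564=29716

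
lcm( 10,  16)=80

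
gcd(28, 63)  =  7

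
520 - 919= -399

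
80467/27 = 80467/27 = 2980.26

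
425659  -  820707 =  - 395048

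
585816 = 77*7608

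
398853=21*18993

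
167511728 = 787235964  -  619724236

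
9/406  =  9/406 = 0.02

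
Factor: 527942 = 2^1 * 23^2*499^1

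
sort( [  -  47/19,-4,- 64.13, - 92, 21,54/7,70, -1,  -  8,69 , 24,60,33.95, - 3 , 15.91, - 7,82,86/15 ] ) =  [ - 92, - 64.13,-8, - 7,  -  4, - 3, - 47/19, - 1, 86/15,54/7,15.91, 21, 24,33.95,60,69, 70,82]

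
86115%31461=23193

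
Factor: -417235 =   -  5^1 * 7^2 * 13^1*131^1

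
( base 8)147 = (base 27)3M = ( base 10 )103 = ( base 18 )5d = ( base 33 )34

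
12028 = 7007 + 5021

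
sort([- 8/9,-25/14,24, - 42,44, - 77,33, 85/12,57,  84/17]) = [ - 77, - 42,-25/14, - 8/9,84/17,  85/12,  24,33,44, 57 ]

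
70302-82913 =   -  12611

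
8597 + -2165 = 6432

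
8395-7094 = 1301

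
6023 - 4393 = 1630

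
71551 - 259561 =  - 188010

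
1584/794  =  1 + 395/397 = 1.99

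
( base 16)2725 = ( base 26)ELB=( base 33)96m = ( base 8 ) 23445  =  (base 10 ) 10021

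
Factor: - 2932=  - 2^2 * 733^1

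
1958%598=164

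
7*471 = 3297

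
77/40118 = 77/40118 = 0.00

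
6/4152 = 1/692 = 0.00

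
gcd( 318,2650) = 106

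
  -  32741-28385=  - 61126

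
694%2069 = 694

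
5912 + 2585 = 8497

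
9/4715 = 9/4715 = 0.00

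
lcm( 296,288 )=10656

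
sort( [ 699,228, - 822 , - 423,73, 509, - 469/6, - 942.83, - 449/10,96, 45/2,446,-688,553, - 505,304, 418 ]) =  [ - 942.83, - 822, - 688, - 505, - 423, - 469/6, - 449/10 , 45/2, 73,96, 228 , 304,418, 446, 509 , 553, 699 ] 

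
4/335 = 4/335 =0.01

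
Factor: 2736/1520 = 9/5 =3^2 *5^( - 1)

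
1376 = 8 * 172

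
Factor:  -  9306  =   - 2^1*3^2*11^1*47^1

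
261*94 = 24534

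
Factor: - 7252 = - 2^2*7^2*37^1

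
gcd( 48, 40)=8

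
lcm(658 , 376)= 2632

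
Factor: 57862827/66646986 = 2^( - 1)*3^1*7^ ( - 1)*11^1*719^( - 1)*2207^ ( - 1)*584473^1  =  19287609/22215662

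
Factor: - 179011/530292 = -2^(  -  2)*3^( - 1)*59^(-1 )*239^1  =  - 239/708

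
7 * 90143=631001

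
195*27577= 5377515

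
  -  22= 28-50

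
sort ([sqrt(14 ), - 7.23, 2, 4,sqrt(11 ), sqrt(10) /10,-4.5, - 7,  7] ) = [ - 7.23, - 7, - 4.5,  sqrt(10)/10, 2,sqrt(11 ), sqrt( 14) , 4,7]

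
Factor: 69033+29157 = 2^1*3^2*5^1*1091^1 =98190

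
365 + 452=817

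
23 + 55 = 78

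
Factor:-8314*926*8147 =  - 2^2*463^1*4157^1*8147^1 = - 62721830308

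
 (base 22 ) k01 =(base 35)7VL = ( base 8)22721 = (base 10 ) 9681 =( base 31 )a29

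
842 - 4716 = -3874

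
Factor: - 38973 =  - 3^1 * 11^1 * 1181^1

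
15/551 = 15/551 = 0.03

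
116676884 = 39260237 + 77416647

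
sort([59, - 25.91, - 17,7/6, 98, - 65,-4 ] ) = [ - 65,- 25.91, - 17, - 4, 7/6,59, 98 ] 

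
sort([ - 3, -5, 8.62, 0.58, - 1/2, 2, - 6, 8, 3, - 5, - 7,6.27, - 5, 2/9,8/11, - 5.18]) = [-7, - 6, - 5.18, - 5, - 5, - 5, - 3, - 1/2, 2/9, 0.58,8/11,2,3,6.27, 8, 8.62 ]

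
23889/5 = 23889/5 = 4777.80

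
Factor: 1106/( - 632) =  - 2^(  -  2 )*7^1 =- 7/4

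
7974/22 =362 +5/11= 362.45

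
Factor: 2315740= 2^2*5^1*7^2*17^1*139^1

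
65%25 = 15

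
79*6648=525192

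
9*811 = 7299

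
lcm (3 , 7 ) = 21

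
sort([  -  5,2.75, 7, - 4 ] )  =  [-5, - 4 , 2.75,7 ] 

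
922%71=70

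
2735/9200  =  547/1840  =  0.30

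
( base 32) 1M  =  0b110110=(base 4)312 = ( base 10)54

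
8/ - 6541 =-1+6533/6541 = - 0.00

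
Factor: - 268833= - 3^1*89611^1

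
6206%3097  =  12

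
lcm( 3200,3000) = 48000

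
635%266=103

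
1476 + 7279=8755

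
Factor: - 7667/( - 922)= 2^(-1 ) *11^1*17^1 *41^1 * 461^( - 1)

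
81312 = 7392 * 11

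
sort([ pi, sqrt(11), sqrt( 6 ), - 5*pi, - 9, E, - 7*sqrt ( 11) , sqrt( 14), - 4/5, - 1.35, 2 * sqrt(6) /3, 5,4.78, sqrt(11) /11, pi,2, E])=[-7*sqrt(11), - 5 * pi,  -  9,-1.35, -4/5, sqrt ( 11) /11, 2*sqrt(6) /3, 2 , sqrt(6), E, E,pi,pi , sqrt(11),sqrt(14 ), 4.78, 5]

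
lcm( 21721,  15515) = 108605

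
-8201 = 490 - 8691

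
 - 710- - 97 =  - 613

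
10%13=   10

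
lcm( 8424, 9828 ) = 58968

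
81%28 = 25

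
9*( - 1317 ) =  - 11853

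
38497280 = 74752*515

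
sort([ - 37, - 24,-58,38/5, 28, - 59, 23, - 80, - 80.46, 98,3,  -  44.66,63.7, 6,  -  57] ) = [- 80.46,-80, - 59, - 58,-57, - 44.66, - 37, - 24,3, 6,38/5,23,28,63.7,  98]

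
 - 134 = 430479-430613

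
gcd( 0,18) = 18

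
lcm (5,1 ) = 5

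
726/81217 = 726/81217 =0.01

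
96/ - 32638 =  - 48/16319 = - 0.00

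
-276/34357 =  - 276/34357 = - 0.01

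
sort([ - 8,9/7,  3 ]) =[ - 8,  9/7, 3]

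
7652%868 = 708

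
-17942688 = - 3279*5472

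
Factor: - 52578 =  - 2^1*3^2*23^1*127^1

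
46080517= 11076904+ 35003613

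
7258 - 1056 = 6202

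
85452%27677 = 2421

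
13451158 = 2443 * 5506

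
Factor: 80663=11^1 * 7333^1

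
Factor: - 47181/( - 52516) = 2^( - 2)*3^1* 19^( - 1) * 691^( - 1) *15727^1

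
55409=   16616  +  38793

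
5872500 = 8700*675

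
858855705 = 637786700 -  - 221069005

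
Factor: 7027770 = 2^1*3^1 * 5^1*234259^1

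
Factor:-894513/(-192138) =298171/64046 = 2^(-1)*31^(  -  1 )*1033^ (-1)*298171^1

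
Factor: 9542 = 2^1*13^1 * 367^1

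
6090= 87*70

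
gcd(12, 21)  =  3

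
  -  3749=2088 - 5837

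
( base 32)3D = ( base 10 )109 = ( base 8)155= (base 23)4h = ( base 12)91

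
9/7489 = 9/7489 = 0.00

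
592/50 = 11 + 21/25=11.84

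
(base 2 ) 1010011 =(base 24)3B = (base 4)1103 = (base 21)3k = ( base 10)83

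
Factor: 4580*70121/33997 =321154180/33997 = 2^2 * 5^1*229^1*33997^( - 1 )*70121^1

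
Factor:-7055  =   - 5^1*17^1*83^1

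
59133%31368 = 27765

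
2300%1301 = 999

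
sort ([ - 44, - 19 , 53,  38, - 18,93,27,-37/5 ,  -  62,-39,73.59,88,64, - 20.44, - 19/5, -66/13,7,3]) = [ - 62, - 44, - 39, - 20.44, - 19  , - 18, - 37/5, - 66/13, - 19/5, 3,7,27,38,53,64, 73.59, 88,93]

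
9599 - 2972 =6627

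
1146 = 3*382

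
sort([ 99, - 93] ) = [ - 93, 99]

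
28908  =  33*876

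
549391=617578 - 68187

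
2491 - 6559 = -4068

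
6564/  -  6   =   - 1094+0/1 = - 1094.00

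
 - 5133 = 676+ - 5809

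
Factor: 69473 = 69473^1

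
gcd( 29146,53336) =118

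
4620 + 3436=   8056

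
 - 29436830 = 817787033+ - 847223863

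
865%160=65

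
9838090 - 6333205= 3504885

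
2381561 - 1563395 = 818166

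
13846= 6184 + 7662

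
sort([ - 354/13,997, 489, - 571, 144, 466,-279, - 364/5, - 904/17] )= [-571,  -  279, - 364/5, - 904/17, - 354/13,144,466 , 489,997] 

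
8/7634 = 4/3817 = 0.00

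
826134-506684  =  319450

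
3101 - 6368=  -  3267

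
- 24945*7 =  - 174615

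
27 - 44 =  - 17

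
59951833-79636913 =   -  19685080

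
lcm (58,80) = 2320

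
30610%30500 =110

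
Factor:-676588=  -2^2*11^1 * 15377^1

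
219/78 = 2+21/26 = 2.81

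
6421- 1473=4948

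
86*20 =1720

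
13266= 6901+6365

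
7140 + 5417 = 12557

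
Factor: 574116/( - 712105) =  - 2^2*3^1 * 5^(-1)*47843^1*142421^( - 1 )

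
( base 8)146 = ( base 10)102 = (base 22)4e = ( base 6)250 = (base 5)402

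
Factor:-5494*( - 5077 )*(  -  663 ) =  - 18493084194 = -2^1*3^1*13^1*17^1*41^1*67^1*5077^1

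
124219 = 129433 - 5214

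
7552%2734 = 2084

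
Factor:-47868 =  - 2^2 *3^1*3989^1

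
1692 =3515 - 1823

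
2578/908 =1289/454 =2.84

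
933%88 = 53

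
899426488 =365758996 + 533667492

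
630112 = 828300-198188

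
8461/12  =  705 + 1/12  =  705.08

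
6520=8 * 815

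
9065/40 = 226+5/8 = 226.62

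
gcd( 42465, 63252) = 3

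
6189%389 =354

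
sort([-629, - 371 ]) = [- 629, - 371]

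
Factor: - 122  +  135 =13 = 13^1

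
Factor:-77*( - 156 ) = 12012 = 2^2*3^1*7^1*11^1*13^1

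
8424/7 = 1203 + 3/7  =  1203.43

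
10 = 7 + 3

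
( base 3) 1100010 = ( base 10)975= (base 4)33033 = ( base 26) 1BD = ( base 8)1717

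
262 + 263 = 525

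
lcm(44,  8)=88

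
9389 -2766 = 6623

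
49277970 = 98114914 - 48836944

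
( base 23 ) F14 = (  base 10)7962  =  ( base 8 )17432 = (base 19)1311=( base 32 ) 7oq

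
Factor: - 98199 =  - 3^3 * 3637^1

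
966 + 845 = 1811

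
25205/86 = 25205/86=293.08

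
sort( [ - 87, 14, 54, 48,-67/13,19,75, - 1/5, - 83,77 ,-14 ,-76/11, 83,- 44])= [  -  87, - 83 , - 44,  -  14,-76/11, - 67/13, - 1/5, 14, 19,48,54, 75, 77,83] 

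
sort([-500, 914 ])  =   [  -  500, 914 ] 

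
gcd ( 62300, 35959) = 7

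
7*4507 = 31549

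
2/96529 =2/96529 = 0.00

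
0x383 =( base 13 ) 542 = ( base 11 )748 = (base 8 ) 1603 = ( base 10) 899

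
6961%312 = 97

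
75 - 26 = 49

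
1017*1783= 1813311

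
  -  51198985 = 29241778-80440763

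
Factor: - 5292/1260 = -21/5 = - 3^1*5^( - 1 ) *7^1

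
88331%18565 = 14071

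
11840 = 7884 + 3956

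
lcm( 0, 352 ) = 0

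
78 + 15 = 93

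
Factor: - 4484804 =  - 2^2* 17^1*101^1*653^1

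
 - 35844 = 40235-76079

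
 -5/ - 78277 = 5/78277 = 0.00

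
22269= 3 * 7423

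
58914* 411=24213654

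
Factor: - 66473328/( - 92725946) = 33236664/46362973 = 2^3*3^1*2239^( - 1 ) * 20707^( - 1)*1384861^1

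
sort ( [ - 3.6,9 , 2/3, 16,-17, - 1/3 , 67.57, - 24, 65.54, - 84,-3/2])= [  -  84, - 24, - 17,-3.6, -3/2,-1/3,2/3,9, 16, 65.54, 67.57]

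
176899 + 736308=913207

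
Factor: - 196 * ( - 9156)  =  1794576 = 2^4 * 3^1 * 7^3 * 109^1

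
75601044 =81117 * 932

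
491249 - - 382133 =873382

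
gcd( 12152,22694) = 14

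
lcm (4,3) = 12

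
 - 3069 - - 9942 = 6873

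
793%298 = 197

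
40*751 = 30040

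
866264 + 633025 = 1499289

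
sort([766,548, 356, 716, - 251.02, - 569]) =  [ - 569, - 251.02,  356 , 548, 716,766 ] 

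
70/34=35/17 =2.06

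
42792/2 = 21396 = 21396.00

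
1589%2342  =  1589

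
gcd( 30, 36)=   6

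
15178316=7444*2039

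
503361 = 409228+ 94133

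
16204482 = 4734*3423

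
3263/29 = 3263/29 = 112.52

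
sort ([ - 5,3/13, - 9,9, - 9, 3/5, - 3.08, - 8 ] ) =[ - 9, - 9, - 8, - 5,-3.08,3/13,3/5,9] 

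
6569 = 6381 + 188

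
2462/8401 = 2462/8401  =  0.29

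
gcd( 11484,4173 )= 3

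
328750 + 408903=737653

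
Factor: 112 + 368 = 480 =2^5 *3^1*5^1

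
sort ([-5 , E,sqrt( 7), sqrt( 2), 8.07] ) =[ - 5, sqrt (2), sqrt( 7), E,8.07 ] 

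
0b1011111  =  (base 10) 95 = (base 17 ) 5A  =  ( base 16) 5f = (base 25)3K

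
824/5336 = 103/667 = 0.15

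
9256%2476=1828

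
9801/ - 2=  - 9801/2 = - 4900.50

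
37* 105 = 3885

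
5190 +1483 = 6673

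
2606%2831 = 2606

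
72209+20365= 92574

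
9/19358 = 9/19358  =  0.00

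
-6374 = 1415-7789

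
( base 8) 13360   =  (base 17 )1357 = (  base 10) 5872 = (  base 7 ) 23056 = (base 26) 8HM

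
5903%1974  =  1955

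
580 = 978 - 398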